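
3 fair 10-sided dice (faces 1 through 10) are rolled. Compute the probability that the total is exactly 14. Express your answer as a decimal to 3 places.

There are 10^3 = 1000 equally likely outcomes.
The number of ordered 3-tuples from {1,…,10} summing to 14 is 69.
P(sum = 14) = 69/1000 ≈ 0.069.

0.069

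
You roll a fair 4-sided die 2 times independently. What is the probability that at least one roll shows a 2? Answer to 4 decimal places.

P(no roll shows a 2) = (3/4)^2 ≈ 0.5625.
P(at least one) = 1 − 0.5625 = 0.4375.

0.4375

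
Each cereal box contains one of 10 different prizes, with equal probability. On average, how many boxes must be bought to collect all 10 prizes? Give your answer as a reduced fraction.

7381/252

After i distinct types are collected, each trial gives a new one with probability (10−i)/10, so the expected wait for the next new type is 10/(10−i).
E = 10/10 + 10/9 + 10/8 + 10/7 + 10/6 + 10/5 + 10/4 + 10/3 + 10/2 + 10/1 = 7381/252.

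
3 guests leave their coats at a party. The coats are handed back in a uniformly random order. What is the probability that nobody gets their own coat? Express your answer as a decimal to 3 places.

This is the derangement probability: permutations of 3 with no fixed point.
D(3) = 3! · (1 − 1/1! + 1/2! − ··· + (−1)^3/3!) = 2.
P = 2/6 = 1/3 ≈ 0.333.

0.333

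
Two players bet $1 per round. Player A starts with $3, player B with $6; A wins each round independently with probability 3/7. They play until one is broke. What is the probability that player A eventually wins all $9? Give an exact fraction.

Let r = q/p = (4/7)/(3/7) = 4/3. The recurrence P(i) = p·P(i+1) + q·P(i−1) with P(0)=0, P(9)=1 gives P(i) = (1 − r^i)/(1 − r^9).
P(3) = (1 − (4/3)^3) / (1 − (4/3)^9) = 729/6553.

729/6553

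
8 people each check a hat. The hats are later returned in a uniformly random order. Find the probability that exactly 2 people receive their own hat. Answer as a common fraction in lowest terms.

53/288

Choose which 2 of the 8 are fixed: C(8,2) = 28 ways.
The remaining 6 must have no fixed point: D(6) = 265.
P = 28·265/40320 = 53/288.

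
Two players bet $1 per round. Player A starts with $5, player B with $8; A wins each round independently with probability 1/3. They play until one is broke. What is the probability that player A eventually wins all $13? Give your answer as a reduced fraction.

31/8191

Let r = q/p = (2/3)/(1/3) = 2. The recurrence P(i) = p·P(i+1) + q·P(i−1) with P(0)=0, P(13)=1 gives P(i) = (1 − r^i)/(1 − r^13).
P(5) = (1 − (2)^5) / (1 − (2)^13) = 31/8191.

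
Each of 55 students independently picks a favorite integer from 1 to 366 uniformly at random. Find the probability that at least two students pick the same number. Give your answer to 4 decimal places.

0.9861

It's easier to compute the probability that all 55 are distinct.
P(all distinct) = 366/366 · 365/366 · ··· · 312/366 ≈ 0.0139.
So the probability of at least one match is 1 − 0.0139 = 0.9861.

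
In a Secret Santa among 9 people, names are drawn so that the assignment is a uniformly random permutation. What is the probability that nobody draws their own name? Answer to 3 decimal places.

This is the derangement probability: permutations of 9 with no fixed point.
D(9) = 9! · (1 − 1/1! + 1/2! − ··· + (−1)^9/9!) = 133496.
P = 133496/362880 = 16687/45360 ≈ 0.368.

0.368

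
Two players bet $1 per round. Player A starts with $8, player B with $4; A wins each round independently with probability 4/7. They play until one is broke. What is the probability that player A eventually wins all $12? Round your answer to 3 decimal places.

0.929

Let r = q/p = (3/7)/(4/7) = 3/4. The recurrence P(i) = p·P(i+1) + q·P(i−1) with P(0)=0, P(12)=1 gives P(i) = (1 − r^i)/(1 − r^12).
P(8) = (1 − (3/4)^8) / (1 − (3/4)^12) = 86272/92833 ≈ 0.929.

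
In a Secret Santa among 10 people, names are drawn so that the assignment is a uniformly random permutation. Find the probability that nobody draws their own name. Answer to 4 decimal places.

This is the derangement probability: permutations of 10 with no fixed point.
D(10) = 10! · (1 − 1/1! + 1/2! − ··· + (−1)^10/10!) = 1334961.
P = 1334961/3628800 = 16481/44800 ≈ 0.3679.

0.3679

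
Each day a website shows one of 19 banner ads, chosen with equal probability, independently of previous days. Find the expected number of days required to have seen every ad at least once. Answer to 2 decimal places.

After i distinct types are collected, each trial gives a new one with probability (19−i)/19, so the expected wait for the next new type is 19/(19−i).
E = 19/19 + 19/18 + 19/17 + 19/16 + 19/15 + 19/14 + 19/13 + 19/12 + 19/11 + 19/10 + 19/9 + 19/8 + 19/7 + 19/6 + 19/5 + 19/4 + 19/3 + 19/2 + 19/1 = 275295799/4084080 ≈ 67.41.

67.41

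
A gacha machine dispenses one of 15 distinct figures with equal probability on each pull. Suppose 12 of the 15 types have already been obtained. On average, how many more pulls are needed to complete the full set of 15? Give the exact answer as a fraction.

55/2

Starting from 12 distinct types, each trial gives a new one with probability (15−i)/15 when i types are held, so the wait for the next new type is 15/(15−i).
E = 15/3 + 15/2 + 15/1 = 55/2.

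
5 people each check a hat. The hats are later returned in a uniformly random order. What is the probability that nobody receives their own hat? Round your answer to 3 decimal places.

0.367

This is the derangement probability: permutations of 5 with no fixed point.
D(5) = 5! · (1 − 1/1! + 1/2! − ··· + (−1)^5/5!) = 44.
P = 44/120 = 11/30 ≈ 0.367.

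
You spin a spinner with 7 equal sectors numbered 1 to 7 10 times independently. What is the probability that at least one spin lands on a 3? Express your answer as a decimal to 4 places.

0.7859

P(no spin lands on a 3) = (6/7)^10 ≈ 0.2141.
P(at least one) = 1 − 0.2141 = 0.7859.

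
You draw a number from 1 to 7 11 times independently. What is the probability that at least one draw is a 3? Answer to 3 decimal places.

0.817

P(no draw is a 3) = (6/7)^11 ≈ 0.183.
P(at least one) = 1 − 0.183 = 0.817.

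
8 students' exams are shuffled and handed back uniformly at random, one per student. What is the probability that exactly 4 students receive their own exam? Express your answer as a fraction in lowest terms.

1/64

Choose which 4 of the 8 are fixed: C(8,4) = 70 ways.
The remaining 4 must have no fixed point: D(4) = 9.
P = 70·9/40320 = 1/64.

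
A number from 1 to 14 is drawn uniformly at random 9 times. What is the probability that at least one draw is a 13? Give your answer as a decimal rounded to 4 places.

P(no draw is a 13) = (13/14)^9 ≈ 0.5133.
P(at least one) = 1 − 0.5133 = 0.4867.

0.4867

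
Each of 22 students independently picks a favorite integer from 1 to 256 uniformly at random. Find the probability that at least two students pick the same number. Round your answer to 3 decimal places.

0.605

It's easier to compute the probability that all 22 are distinct.
P(all distinct) = 256/256 · 255/256 · ··· · 235/256 ≈ 0.395.
So the probability of at least one match is 1 − 0.395 = 0.605.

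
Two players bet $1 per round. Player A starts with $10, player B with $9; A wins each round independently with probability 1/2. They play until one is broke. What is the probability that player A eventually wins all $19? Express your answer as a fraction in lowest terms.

With a fair step, P(i) = ½P(i−1) + ½P(i+1) with P(0)=0, P(19)=1 has the linear solution P(i) = i/19.
P(10) = 10/19.

10/19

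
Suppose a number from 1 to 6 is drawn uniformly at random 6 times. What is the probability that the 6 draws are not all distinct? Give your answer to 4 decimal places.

P(all 6 different) = 6/6 · 5/6 · ··· · 1/6 ≈ 0.0154.
P(at least two equal) = 1 − 0.0154 = 0.9846.

0.9846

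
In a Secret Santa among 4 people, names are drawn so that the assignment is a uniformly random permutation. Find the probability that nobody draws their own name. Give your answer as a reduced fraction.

This is the derangement probability: permutations of 4 with no fixed point.
D(4) = 4! · (1 − 1/1! + 1/2! − ··· + (−1)^4/4!) = 9.
P = 9/24 = 3/8.

3/8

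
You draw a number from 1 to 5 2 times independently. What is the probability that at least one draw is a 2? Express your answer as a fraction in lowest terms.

9/25

P(no draw is a 2) = (4/5)^2 = 16/25.
P(at least one) = 1 − 16/25 = 9/25.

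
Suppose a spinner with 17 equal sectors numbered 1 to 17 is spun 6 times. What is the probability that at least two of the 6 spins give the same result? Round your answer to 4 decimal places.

0.6308

P(all 6 different) = 17/17 · 16/17 · ··· · 12/17 ≈ 0.3692.
P(at least two equal) = 1 − 0.3692 = 0.6308.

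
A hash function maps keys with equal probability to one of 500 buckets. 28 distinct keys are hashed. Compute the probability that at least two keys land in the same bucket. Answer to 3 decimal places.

It's easier to compute the probability that all 28 are distinct.
P(all distinct) = 500/500 · 499/500 · ··· · 473/500 ≈ 0.463.
So the probability of at least one match is 1 − 0.463 = 0.537.

0.537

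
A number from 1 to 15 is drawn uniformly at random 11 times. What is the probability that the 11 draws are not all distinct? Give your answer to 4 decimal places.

P(all 11 different) = 15/15 · 14/15 · ··· · 5/15 ≈ 0.0063.
P(at least two equal) = 1 − 0.0063 = 0.9937.

0.9937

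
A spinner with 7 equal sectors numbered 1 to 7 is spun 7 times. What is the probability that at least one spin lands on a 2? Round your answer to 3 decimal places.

0.660

P(no spin lands on a 2) = (6/7)^7 ≈ 0.340.
P(at least one) = 1 − 0.340 = 0.660.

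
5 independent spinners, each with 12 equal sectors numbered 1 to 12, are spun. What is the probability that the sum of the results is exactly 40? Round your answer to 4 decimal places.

There are 12^5 = 248832 equally likely outcomes.
The number of ordered 5-tuples from {1,…,12} summing to 40 is 8151.
P(sum = 40) = 8151/248832 = 2717/82944 ≈ 0.0328.

0.0328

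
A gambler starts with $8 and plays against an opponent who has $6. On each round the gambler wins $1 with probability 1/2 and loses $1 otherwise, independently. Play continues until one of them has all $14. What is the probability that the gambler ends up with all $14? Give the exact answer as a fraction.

With a fair step, P(i) = ½P(i−1) + ½P(i+1) with P(0)=0, P(14)=1 has the linear solution P(i) = i/14.
P(8) = 8/14 = 4/7.

4/7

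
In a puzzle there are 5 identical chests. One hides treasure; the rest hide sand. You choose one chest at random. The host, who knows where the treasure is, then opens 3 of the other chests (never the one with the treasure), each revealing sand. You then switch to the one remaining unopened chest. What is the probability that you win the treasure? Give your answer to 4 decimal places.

0.8000

Your original chest holds the treasure with probability 1/5, so the other 4 collectively hold it with probability 4/5.
The host can always find 3 empty chests to open, so the reveals don't change that 4/5; it is now spread over the 1 remaining unopened chest.
P(win by switching) = (4/5) · (1/1) = 4/5 ≈ 0.8000.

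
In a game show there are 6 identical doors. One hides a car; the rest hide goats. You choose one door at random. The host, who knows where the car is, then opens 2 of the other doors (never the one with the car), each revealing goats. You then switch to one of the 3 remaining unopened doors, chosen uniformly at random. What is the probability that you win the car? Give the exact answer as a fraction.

Your original door holds the car with probability 1/6, so the other 5 collectively hold it with probability 5/6.
The host can always find 2 empty doors to open, so the reveals don't change that 5/6; it is now spread over the 3 remaining unopened doors.
P(win by switching) = (5/6) · (1/3) = 5/18.

5/18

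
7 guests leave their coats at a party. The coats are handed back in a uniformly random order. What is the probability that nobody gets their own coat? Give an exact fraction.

103/280

This is the derangement probability: permutations of 7 with no fixed point.
D(7) = 7! · (1 − 1/1! + 1/2! − ··· + (−1)^7/7!) = 1854.
P = 1854/5040 = 103/280.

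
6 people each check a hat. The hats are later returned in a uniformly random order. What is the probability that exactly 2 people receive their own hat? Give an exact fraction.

3/16

Choose which 2 of the 6 are fixed: C(6,2) = 15 ways.
The remaining 4 must have no fixed point: D(4) = 9.
P = 15·9/720 = 3/16.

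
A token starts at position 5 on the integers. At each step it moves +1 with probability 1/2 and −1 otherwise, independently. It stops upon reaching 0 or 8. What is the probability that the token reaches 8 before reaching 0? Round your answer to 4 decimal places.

0.6250

With a fair step, P(i) = ½P(i−1) + ½P(i+1) with P(0)=0, P(8)=1 has the linear solution P(i) = i/8.
P(5) = 5/8 ≈ 0.6250.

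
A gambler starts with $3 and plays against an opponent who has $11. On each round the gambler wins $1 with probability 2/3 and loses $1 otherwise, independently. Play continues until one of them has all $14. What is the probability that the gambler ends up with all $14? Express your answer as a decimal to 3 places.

0.875

Let r = q/p = (1/3)/(2/3) = 1/2. The recurrence P(i) = p·P(i+1) + q·P(i−1) with P(0)=0, P(14)=1 gives P(i) = (1 − r^i)/(1 − r^14).
P(3) = (1 − (1/2)^3) / (1 − (1/2)^14) = 14336/16383 ≈ 0.875.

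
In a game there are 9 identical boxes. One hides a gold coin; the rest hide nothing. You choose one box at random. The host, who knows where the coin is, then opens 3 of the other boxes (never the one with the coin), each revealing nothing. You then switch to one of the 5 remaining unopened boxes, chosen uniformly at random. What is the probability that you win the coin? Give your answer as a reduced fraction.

8/45

Your original box holds the coin with probability 1/9, so the other 8 collectively hold it with probability 8/9.
The host can always find 3 empty boxes to open, so the reveals don't change that 8/9; it is now spread over the 5 remaining unopened boxes.
P(win by switching) = (8/9) · (1/5) = 8/45.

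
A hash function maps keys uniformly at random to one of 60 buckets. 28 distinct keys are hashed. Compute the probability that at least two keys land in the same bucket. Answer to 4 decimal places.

It's easier to compute the probability that all 28 are distinct.
P(all distinct) = 60/60 · 59/60 · ··· · 33/60 ≈ 0.0005.
So the probability of at least one match is 1 − 0.0005 = 0.9995.

0.9995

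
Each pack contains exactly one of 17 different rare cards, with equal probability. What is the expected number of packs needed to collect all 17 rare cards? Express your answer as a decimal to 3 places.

After i distinct types are collected, each trial gives a new one with probability (17−i)/17, so the expected wait for the next new type is 17/(17−i).
E = 17/17 + 17/16 + 17/15 + 17/14 + 17/13 + 17/12 + 17/11 + 17/10 + 17/9 + 17/8 + 17/7 + 17/6 + 17/5 + 17/4 + 17/3 + 17/2 + 17/1 = 42142223/720720 ≈ 58.472.

58.472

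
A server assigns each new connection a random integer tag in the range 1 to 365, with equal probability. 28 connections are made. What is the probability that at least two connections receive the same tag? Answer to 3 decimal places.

It's easier to compute the probability that all 28 are distinct.
P(all distinct) = 365/365 · 364/365 · ··· · 338/365 ≈ 0.346.
So the probability of at least one match is 1 − 0.346 = 0.654.

0.654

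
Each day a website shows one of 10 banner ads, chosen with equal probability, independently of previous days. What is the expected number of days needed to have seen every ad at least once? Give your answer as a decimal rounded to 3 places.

29.290

After i distinct types are collected, each trial gives a new one with probability (10−i)/10, so the expected wait for the next new type is 10/(10−i).
E = 10/10 + 10/9 + 10/8 + 10/7 + 10/6 + 10/5 + 10/4 + 10/3 + 10/2 + 10/1 = 7381/252 ≈ 29.290.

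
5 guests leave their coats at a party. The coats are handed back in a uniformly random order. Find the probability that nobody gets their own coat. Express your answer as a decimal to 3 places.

0.367

This is the derangement probability: permutations of 5 with no fixed point.
D(5) = 5! · (1 − 1/1! + 1/2! − ··· + (−1)^5/5!) = 44.
P = 44/120 = 11/30 ≈ 0.367.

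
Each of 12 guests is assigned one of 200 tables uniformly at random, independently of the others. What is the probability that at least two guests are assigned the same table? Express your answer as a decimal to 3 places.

It's easier to compute the probability that all 12 are distinct.
P(all distinct) = 200/200 · 199/200 · ··· · 189/200 ≈ 0.714.
So the probability of at least one match is 1 − 0.714 = 0.286.

0.286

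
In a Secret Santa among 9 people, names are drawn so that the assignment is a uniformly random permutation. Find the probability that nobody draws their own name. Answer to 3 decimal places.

This is the derangement probability: permutations of 9 with no fixed point.
D(9) = 9! · (1 − 1/1! + 1/2! − ··· + (−1)^9/9!) = 133496.
P = 133496/362880 = 16687/45360 ≈ 0.368.

0.368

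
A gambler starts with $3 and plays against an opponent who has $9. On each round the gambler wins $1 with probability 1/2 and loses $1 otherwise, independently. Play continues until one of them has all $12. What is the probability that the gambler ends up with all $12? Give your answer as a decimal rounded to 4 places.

With a fair step, P(i) = ½P(i−1) + ½P(i+1) with P(0)=0, P(12)=1 has the linear solution P(i) = i/12.
P(3) = 3/12 = 1/4 ≈ 0.2500.

0.2500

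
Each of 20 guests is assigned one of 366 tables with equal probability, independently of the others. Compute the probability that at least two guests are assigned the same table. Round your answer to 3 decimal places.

It's easier to compute the probability that all 20 are distinct.
P(all distinct) = 366/366 · 365/366 · ··· · 347/366 ≈ 0.589.
So the probability of at least one match is 1 − 0.589 = 0.411.

0.411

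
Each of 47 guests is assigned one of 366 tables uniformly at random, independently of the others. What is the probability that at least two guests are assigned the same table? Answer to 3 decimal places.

0.954

It's easier to compute the probability that all 47 are distinct.
P(all distinct) = 366/366 · 365/366 · ··· · 320/366 ≈ 0.046.
So the probability of at least one match is 1 − 0.046 = 0.954.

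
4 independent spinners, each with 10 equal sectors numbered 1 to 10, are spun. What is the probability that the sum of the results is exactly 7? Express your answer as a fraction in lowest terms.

1/500

There are 10^4 = 10000 equally likely outcomes.
The number of ordered 4-tuples from {1,…,10} summing to 7 is 20.
P(sum = 7) = 20/10000 = 1/500.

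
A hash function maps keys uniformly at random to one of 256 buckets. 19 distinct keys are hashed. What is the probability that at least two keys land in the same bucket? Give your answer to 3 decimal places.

0.496

It's easier to compute the probability that all 19 are distinct.
P(all distinct) = 256/256 · 255/256 · ··· · 238/256 ≈ 0.504.
So the probability of at least one match is 1 − 0.504 = 0.496.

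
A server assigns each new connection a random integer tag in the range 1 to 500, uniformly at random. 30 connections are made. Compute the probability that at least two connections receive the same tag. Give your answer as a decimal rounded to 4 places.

0.5884

It's easier to compute the probability that all 30 are distinct.
P(all distinct) = 500/500 · 499/500 · ··· · 471/500 ≈ 0.4116.
So the probability of at least one match is 1 − 0.4116 = 0.5884.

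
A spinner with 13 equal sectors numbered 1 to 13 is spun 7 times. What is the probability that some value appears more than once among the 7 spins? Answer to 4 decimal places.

P(all 7 different) = 13/13 · 12/13 · ··· · 7/13 ≈ 0.1378.
P(at least two equal) = 1 − 0.1378 = 0.8622.

0.8622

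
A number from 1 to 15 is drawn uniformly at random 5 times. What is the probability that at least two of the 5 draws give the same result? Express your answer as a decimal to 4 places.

0.5255

P(all 5 different) = 15/15 · 14/15 · ··· · 11/15 ≈ 0.4745.
P(at least two equal) = 1 − 0.4745 = 0.5255.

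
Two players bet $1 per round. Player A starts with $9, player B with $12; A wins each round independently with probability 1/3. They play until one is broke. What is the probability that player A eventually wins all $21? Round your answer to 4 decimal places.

Let r = q/p = (2/3)/(1/3) = 2. The recurrence P(i) = p·P(i+1) + q·P(i−1) with P(0)=0, P(21)=1 gives P(i) = (1 − r^i)/(1 − r^21).
P(9) = (1 − (2)^9) / (1 − (2)^21) = 73/299593 ≈ 0.0002.

0.0002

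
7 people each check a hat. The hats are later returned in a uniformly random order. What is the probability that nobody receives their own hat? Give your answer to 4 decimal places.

0.3679

This is the derangement probability: permutations of 7 with no fixed point.
D(7) = 7! · (1 − 1/1! + 1/2! − ··· + (−1)^7/7!) = 1854.
P = 1854/5040 = 103/280 ≈ 0.3679.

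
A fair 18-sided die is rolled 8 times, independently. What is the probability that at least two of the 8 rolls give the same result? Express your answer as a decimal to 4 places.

P(all 8 different) = 18/18 · 17/18 · ··· · 11/18 ≈ 0.1601.
P(at least two equal) = 1 − 0.1601 = 0.8399.

0.8399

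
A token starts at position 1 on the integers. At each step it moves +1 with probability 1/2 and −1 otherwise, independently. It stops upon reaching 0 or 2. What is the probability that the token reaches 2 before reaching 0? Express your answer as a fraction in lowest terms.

1/2

With a fair step, P(i) = ½P(i−1) + ½P(i+1) with P(0)=0, P(2)=1 has the linear solution P(i) = i/2.
P(1) = 1/2.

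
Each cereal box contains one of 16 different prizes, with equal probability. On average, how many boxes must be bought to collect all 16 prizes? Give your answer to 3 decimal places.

54.092

After i distinct types are collected, each trial gives a new one with probability (16−i)/16, so the expected wait for the next new type is 16/(16−i).
E = 16/16 + 16/15 + 16/14 + 16/13 + 16/12 + 16/11 + 16/10 + 16/9 + 16/8 + 16/7 + 16/6 + 16/5 + 16/4 + 16/3 + 16/2 + 16/1 = 2436559/45045 ≈ 54.092.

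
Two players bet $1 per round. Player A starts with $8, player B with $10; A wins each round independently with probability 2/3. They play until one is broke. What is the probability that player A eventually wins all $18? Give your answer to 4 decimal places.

Let r = q/p = (1/3)/(2/3) = 1/2. The recurrence P(i) = p·P(i+1) + q·P(i−1) with P(0)=0, P(18)=1 gives P(i) = (1 − r^i)/(1 − r^18).
P(8) = (1 − (1/2)^8) / (1 − (1/2)^18) = 87040/87381 ≈ 0.9961.

0.9961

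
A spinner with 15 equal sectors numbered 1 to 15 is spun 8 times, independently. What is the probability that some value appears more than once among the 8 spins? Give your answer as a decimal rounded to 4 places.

P(all 8 different) = 15/15 · 14/15 · ··· · 8/15 ≈ 0.1012.
P(at least two equal) = 1 − 0.1012 = 0.8988.

0.8988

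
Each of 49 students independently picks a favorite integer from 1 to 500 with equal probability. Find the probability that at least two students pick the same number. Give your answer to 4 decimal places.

0.9121

It's easier to compute the probability that all 49 are distinct.
P(all distinct) = 500/500 · 499/500 · ··· · 452/500 ≈ 0.0879.
So the probability of at least one match is 1 − 0.0879 = 0.9121.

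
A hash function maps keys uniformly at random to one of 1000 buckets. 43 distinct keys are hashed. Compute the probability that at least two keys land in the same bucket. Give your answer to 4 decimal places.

0.5999

It's easier to compute the probability that all 43 are distinct.
P(all distinct) = 1000/1000 · 999/1000 · ··· · 958/1000 ≈ 0.4001.
So the probability of at least one match is 1 − 0.4001 = 0.5999.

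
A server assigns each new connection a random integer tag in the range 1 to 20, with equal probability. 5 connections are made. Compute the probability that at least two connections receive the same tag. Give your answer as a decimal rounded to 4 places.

0.4186

It's easier to compute the probability that all 5 are distinct.
P(all distinct) = 20/20 · 19/20 · ··· · 16/20 ≈ 0.5814.
So the probability of at least one match is 1 − 0.5814 = 0.4186.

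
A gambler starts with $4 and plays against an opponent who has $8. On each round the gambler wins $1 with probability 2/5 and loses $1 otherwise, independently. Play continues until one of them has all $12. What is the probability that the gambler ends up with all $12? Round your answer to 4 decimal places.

0.0316

Let r = q/p = (3/5)/(2/5) = 3/2. The recurrence P(i) = p·P(i+1) + q·P(i−1) with P(0)=0, P(12)=1 gives P(i) = (1 − r^i)/(1 − r^12).
P(4) = (1 − (3/2)^4) / (1 − (3/2)^12) = 256/8113 ≈ 0.0316.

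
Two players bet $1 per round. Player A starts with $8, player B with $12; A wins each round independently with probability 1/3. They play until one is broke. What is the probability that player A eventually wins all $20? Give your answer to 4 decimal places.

0.0002

Let r = q/p = (2/3)/(1/3) = 2. The recurrence P(i) = p·P(i+1) + q·P(i−1) with P(0)=0, P(20)=1 gives P(i) = (1 − r^i)/(1 − r^20).
P(8) = (1 − (2)^8) / (1 − (2)^20) = 17/69905 ≈ 0.0002.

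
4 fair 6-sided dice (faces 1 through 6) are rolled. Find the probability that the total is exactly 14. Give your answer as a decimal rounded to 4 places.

0.1127

There are 6^4 = 1296 equally likely outcomes.
The number of ordered 4-tuples from {1,…,6} summing to 14 is 146.
P(sum = 14) = 146/1296 = 73/648 ≈ 0.1127.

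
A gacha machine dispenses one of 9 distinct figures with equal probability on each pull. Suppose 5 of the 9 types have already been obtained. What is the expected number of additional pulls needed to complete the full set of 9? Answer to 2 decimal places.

18.75

Starting from 5 distinct types, each trial gives a new one with probability (9−i)/9 when i types are held, so the wait for the next new type is 9/(9−i).
E = 9/4 + 9/3 + 9/2 + 9/1 = 75/4 ≈ 18.75.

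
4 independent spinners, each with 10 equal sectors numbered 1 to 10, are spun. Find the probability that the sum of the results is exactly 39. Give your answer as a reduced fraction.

1/2500

There are 10^4 = 10000 equally likely outcomes.
The number of ordered 4-tuples from {1,…,10} summing to 39 is 4.
P(sum = 39) = 4/10000 = 1/2500.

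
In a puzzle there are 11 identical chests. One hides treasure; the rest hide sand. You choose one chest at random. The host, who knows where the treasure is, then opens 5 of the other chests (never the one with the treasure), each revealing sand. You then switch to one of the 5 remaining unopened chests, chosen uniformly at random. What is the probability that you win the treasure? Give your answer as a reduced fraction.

2/11

Your original chest holds the treasure with probability 1/11, so the other 10 collectively hold it with probability 10/11.
The host can always find 5 empty chests to open, so the reveals don't change that 10/11; it is now spread over the 5 remaining unopened chests.
P(win by switching) = (10/11) · (1/5) = 2/11.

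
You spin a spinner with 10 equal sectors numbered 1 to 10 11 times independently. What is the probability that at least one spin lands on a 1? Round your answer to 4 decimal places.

0.6862

P(no spin lands on a 1) = (9/10)^11 ≈ 0.3138.
P(at least one) = 1 − 0.3138 = 0.6862.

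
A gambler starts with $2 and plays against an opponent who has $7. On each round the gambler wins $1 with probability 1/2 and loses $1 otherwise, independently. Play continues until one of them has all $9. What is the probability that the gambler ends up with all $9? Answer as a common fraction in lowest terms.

With a fair step, P(i) = ½P(i−1) + ½P(i+1) with P(0)=0, P(9)=1 has the linear solution P(i) = i/9.
P(2) = 2/9.

2/9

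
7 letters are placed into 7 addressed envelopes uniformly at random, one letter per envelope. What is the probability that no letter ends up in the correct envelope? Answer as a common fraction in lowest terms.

103/280

This is the derangement probability: permutations of 7 with no fixed point.
D(7) = 7! · (1 − 1/1! + 1/2! − ··· + (−1)^7/7!) = 1854.
P = 1854/5040 = 103/280.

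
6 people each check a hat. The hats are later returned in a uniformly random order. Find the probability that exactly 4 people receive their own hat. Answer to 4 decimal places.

0.0208

Choose which 4 of the 6 are fixed: C(6,4) = 15 ways.
The remaining 2 must have no fixed point: D(2) = 1.
P = 15·1/720 = 1/48 ≈ 0.0208.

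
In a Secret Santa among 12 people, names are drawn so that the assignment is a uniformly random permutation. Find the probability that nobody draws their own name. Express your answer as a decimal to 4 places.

0.3679

This is the derangement probability: permutations of 12 with no fixed point.
D(12) = 12! · (1 − 1/1! + 1/2! − ··· + (−1)^12/12!) = 176214841.
P = 176214841/479001600 = 16019531/43545600 ≈ 0.3679.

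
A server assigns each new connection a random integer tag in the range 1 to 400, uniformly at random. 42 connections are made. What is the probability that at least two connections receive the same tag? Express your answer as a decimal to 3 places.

0.893

It's easier to compute the probability that all 42 are distinct.
P(all distinct) = 400/400 · 399/400 · ··· · 359/400 ≈ 0.107.
So the probability of at least one match is 1 − 0.107 = 0.893.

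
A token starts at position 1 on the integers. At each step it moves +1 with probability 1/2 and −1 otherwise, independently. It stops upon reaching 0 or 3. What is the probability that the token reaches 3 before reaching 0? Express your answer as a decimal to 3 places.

With a fair step, P(i) = ½P(i−1) + ½P(i+1) with P(0)=0, P(3)=1 has the linear solution P(i) = i/3.
P(1) = 1/3 ≈ 0.333.

0.333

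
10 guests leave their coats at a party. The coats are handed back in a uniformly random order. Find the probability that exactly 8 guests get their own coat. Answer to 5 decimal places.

0.00001

Choose which 8 of the 10 are fixed: C(10,8) = 45 ways.
The remaining 2 must have no fixed point: D(2) = 1.
P = 45·1/3628800 = 1/80640 ≈ 0.00001.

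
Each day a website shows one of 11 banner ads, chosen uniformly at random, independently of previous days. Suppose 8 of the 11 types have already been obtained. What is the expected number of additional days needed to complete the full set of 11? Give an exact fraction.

Starting from 8 distinct types, each trial gives a new one with probability (11−i)/11 when i types are held, so the wait for the next new type is 11/(11−i).
E = 11/3 + 11/2 + 11/1 = 121/6.

121/6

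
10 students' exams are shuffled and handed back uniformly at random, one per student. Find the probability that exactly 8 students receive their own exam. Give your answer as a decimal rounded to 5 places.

0.00001

Choose which 8 of the 10 are fixed: C(10,8) = 45 ways.
The remaining 2 must have no fixed point: D(2) = 1.
P = 45·1/3628800 = 1/80640 ≈ 0.00001.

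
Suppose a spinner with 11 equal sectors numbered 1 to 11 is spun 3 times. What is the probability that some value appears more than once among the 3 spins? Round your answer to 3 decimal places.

P(all 3 different) = 11/11 · 10/11 · ··· · 9/11 ≈ 0.744.
P(at least two equal) = 1 − 0.744 = 0.256.

0.256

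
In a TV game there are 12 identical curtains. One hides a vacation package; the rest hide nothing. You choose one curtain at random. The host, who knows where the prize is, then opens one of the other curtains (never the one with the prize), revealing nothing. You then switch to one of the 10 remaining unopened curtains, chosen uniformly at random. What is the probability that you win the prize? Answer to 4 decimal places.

0.0917

Your original curtain holds the prize with probability 1/12, so the other 11 collectively hold it with probability 11/12.
The host can always find an empty curtain to open, so this doesn't change that 11/12; it is now spread over the 10 remaining unopened curtains.
P(win by switching) = (11/12) · (1/10) = 11/120 ≈ 0.0917.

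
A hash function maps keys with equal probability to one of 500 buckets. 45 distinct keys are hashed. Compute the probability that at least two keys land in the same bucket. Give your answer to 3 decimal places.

It's easier to compute the probability that all 45 are distinct.
P(all distinct) = 500/500 · 499/500 · ··· · 456/500 ≈ 0.130.
So the probability of at least one match is 1 − 0.130 = 0.870.

0.870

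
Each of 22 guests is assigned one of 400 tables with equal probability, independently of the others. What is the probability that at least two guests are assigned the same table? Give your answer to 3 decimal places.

It's easier to compute the probability that all 22 are distinct.
P(all distinct) = 400/400 · 399/400 · ··· · 379/400 ≈ 0.555.
So the probability of at least one match is 1 − 0.555 = 0.445.

0.445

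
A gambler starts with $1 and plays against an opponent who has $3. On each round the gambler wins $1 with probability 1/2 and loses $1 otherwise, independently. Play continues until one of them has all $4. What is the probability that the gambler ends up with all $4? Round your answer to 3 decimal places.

0.250

With a fair step, P(i) = ½P(i−1) + ½P(i+1) with P(0)=0, P(4)=1 has the linear solution P(i) = i/4.
P(1) = 1/4 ≈ 0.250.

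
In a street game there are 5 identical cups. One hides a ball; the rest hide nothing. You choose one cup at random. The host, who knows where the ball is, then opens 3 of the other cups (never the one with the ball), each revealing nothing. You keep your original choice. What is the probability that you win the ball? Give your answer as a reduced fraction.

The host can always open 3 empty cups regardless of your choice, so the reveals give no information about your original cup.
P(win by staying) = 1/5.

1/5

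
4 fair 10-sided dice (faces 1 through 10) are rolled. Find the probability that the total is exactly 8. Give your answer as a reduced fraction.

There are 10^4 = 10000 equally likely outcomes.
The number of ordered 4-tuples from {1,…,10} summing to 8 is 35.
P(sum = 8) = 35/10000 = 7/2000.

7/2000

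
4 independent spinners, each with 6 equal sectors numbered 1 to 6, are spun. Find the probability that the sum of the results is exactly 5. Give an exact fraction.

There are 6^4 = 1296 equally likely outcomes.
The number of ordered 4-tuples from {1,…,6} summing to 5 is 4.
P(sum = 5) = 4/1296 = 1/324.

1/324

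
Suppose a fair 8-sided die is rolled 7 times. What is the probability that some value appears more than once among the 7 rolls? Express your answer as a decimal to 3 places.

0.981

P(all 7 different) = 8/8 · 7/8 · ··· · 2/8 ≈ 0.019.
P(at least two equal) = 1 − 0.019 = 0.981.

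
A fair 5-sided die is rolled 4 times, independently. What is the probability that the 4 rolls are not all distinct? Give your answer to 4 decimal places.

P(all 4 different) = 5/5 · 4/5 · ··· · 2/5 ≈ 0.1920.
P(at least two equal) = 1 − 0.1920 = 0.8080.

0.8080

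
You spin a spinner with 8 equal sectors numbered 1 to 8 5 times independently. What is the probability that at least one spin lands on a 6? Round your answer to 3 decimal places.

P(no spin lands on a 6) = (7/8)^5 ≈ 0.513.
P(at least one) = 1 − 0.513 = 0.487.

0.487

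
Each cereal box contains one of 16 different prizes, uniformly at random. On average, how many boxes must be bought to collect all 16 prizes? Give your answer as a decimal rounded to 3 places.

After i distinct types are collected, each trial gives a new one with probability (16−i)/16, so the expected wait for the next new type is 16/(16−i).
E = 16/16 + 16/15 + 16/14 + 16/13 + 16/12 + 16/11 + 16/10 + 16/9 + 16/8 + 16/7 + 16/6 + 16/5 + 16/4 + 16/3 + 16/2 + 16/1 = 2436559/45045 ≈ 54.092.

54.092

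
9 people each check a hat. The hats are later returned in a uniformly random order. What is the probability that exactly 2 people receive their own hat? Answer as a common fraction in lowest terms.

Choose which 2 of the 9 are fixed: C(9,2) = 36 ways.
The remaining 7 must have no fixed point: D(7) = 1854.
P = 36·1854/362880 = 103/560.

103/560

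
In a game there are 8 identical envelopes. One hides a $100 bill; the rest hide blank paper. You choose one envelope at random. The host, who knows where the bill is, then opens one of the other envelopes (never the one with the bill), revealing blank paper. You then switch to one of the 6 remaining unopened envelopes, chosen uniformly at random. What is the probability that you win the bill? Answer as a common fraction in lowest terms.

7/48

Your original envelope holds the bill with probability 1/8, so the other 7 collectively hold it with probability 7/8.
The host can always find an empty envelope to open, so this doesn't change that 7/8; it is now spread over the 6 remaining unopened envelopes.
P(win by switching) = (7/8) · (1/6) = 7/48.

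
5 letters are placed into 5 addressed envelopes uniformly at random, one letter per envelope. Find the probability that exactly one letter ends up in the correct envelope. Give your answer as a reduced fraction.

Choose which one is fixed: C(5,1) = 5 ways.
The remaining 4 must have no fixed point: D(4) = 9.
P = 5·9/120 = 3/8.

3/8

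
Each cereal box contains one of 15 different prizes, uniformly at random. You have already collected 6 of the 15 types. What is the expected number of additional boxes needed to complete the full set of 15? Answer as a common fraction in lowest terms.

7129/168

Starting from 6 distinct types, each trial gives a new one with probability (15−i)/15 when i types are held, so the wait for the next new type is 15/(15−i).
E = 15/9 + 15/8 + 15/7 + 15/6 + 15/5 + 15/4 + 15/3 + 15/2 + 15/1 = 7129/168.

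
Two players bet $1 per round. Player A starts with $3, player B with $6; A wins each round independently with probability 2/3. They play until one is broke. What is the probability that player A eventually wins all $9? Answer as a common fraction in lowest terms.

64/73

Let r = q/p = (1/3)/(2/3) = 1/2. The recurrence P(i) = p·P(i+1) + q·P(i−1) with P(0)=0, P(9)=1 gives P(i) = (1 − r^i)/(1 − r^9).
P(3) = (1 − (1/2)^3) / (1 − (1/2)^9) = 64/73.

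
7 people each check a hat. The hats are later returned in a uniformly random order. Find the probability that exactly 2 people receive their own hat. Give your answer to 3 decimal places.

Choose which 2 of the 7 are fixed: C(7,2) = 21 ways.
The remaining 5 must have no fixed point: D(5) = 44.
P = 21·44/5040 = 11/60 ≈ 0.183.

0.183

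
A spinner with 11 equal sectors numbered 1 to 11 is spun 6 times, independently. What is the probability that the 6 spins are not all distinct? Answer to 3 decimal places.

P(all 6 different) = 11/11 · 10/11 · ··· · 6/11 ≈ 0.188.
P(at least two equal) = 1 − 0.188 = 0.812.

0.812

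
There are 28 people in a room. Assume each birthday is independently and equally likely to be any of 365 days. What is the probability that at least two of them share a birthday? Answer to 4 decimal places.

0.6545

It's easier to compute the probability that all 28 are distinct.
P(all distinct) = 365/365 · 364/365 · ··· · 338/365 ≈ 0.3455.
So the probability of at least one match is 1 − 0.3455 = 0.6545.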